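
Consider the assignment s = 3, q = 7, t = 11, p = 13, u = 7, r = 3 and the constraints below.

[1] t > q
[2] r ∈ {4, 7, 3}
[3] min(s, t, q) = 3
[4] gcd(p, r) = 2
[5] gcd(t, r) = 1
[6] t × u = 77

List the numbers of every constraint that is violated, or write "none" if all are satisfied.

[1] t = 11, q = 7; 11 > 7  holds
[2] r = 3 is in {4, 7, 3}  holds
[3] min(3, 11, 7) = 3  holds
[4] gcd(13, 3) = 1, not 2  fails
[5] gcd(11, 3) = 1  holds
[6] t × u = 11 × 7 = 77  holds

Constraint 4 does not hold.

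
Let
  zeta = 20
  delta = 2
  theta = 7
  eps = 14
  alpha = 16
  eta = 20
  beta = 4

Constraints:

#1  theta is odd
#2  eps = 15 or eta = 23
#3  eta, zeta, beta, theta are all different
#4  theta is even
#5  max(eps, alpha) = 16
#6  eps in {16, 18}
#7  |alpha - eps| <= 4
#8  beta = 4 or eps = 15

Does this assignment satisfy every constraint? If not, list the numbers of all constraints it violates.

Constraints 2, 3, 4, and 6 are violated.

#1 theta = 7 is odd — OK.
#2 eps = 14 ≠ 15 and eta = 20 ≠ 23; both disjuncts false — violated.
#3 eta = zeta = 20, not all different — violated.
#4 theta = 7 is odd — violated.
#5 max(14, 16) = 16 — OK.
#6 eps = 14 is not in {16, 18} — violated.
#7 |16 - 14| = 2; 2 ≤ 4 — OK.
#8 beta = 4 = 4 (first disjunct) — OK.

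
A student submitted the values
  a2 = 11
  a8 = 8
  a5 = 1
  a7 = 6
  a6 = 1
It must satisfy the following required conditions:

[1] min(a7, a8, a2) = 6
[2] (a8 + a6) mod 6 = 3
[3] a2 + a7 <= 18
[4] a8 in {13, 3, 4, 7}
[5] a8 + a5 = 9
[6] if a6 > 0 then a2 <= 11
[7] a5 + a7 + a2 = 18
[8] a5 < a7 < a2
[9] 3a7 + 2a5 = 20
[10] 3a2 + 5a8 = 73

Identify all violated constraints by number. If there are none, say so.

The assignment fails constraint 4.

[1] min(6, 8, 11) = 6 — holds.
[2] a8 + a6 = 9; 9 mod 6 = 3 — holds.
[3] a2 + a7 = 11 + 6 = 17; 17 ≤ 18 — holds.
[4] a8 = 8 is not in {13, 3, 4, 7} — does not hold.
[5] a8 + a5 = 8 + 1 = 9 — holds.
[6] a6 = 1 > 0, so we need a2 ≤ 11; a2 = 11 ≤ 11 — holds.
[7] a5 + a7 + a2 = 1 + 6 + 11 = 18 — holds.
[8] values 1 < 6 < 11 — holds.
[9] 3a7 + 2a5 = 3(6) + 2(1) = 20 — holds.
[10] 3a2 + 5a8 = 3(11) + 5(8) = 73 — holds.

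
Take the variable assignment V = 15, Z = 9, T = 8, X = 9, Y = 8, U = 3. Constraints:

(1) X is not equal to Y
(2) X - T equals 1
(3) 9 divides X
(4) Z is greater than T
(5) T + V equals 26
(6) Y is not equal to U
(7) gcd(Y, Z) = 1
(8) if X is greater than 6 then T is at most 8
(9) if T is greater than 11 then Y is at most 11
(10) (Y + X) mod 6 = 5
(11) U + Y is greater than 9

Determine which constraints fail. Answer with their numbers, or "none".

(1) X = 9, Y = 8; distinct — satisfied.
(2) X - T = 9 - 8 = 1 — satisfied.
(3) 9 / 9 = 1, so 9 divides 9 — satisfied.
(4) Z = 9, T = 8; 9 > 8 — satisfied.
(5) T + V = 8 + 15 = 23, not 26 — violated.
(6) Y = 8, U = 3; distinct — satisfied.
(7) gcd(8, 9) = 1 — satisfied.
(8) X = 9 > 6, so we need T ≤ 8; T = 8 ≤ 8 — satisfied.
(9) T = 8, not > 11; antecedent false, conditional vacuously true — satisfied.
(10) Y + X = 17; 17 mod 6 = 5 — satisfied.
(11) U + Y = 3 + 8 = 11; 11 > 9 — satisfied.

Violated: 5.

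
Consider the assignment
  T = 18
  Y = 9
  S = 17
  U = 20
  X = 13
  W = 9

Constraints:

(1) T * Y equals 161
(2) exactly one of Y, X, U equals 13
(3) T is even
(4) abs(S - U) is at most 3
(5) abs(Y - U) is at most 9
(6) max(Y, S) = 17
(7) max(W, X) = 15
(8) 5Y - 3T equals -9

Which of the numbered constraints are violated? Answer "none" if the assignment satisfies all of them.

(1) T * Y = 18 * 9 = 162, not 161  false
(2) Y=9, X=13, U=20; 1 of them equals 13  true
(3) T = 18 is even  true
(4) abs(17 - 20) = 3; 3 ≤ 3  true
(5) abs(9 - 20) = 11; 11 > 9, exceeds bound 9  false
(6) max(9, 17) = 17  true
(7) max(9, 13) = 13, not 15  false
(8) 5Y - 3T = 5(9) - 3(18) = -9  true

Constraints 1, 5, and 7 are violated.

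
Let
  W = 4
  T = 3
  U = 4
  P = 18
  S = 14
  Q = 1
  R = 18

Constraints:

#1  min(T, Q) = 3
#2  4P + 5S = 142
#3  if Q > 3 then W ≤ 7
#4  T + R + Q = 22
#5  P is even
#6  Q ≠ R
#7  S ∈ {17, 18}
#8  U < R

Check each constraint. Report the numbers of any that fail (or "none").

The assignment fails constraints 1 and 7.

#1 min(3, 1) = 1, not 3 — violated.
#2 4P + 5S = 4(18) + 5(14) = 142 — satisfied.
#3 Q = 1, not > 3; antecedent false, conditional vacuously true — satisfied.
#4 T + R + Q = 3 + 18 + 1 = 22 — satisfied.
#5 P = 18 is even — satisfied.
#6 Q = 1, R = 18; distinct — satisfied.
#7 S = 14 is not in {17, 18} — violated.
#8 U = 4, R = 18; 4 < 18 — satisfied.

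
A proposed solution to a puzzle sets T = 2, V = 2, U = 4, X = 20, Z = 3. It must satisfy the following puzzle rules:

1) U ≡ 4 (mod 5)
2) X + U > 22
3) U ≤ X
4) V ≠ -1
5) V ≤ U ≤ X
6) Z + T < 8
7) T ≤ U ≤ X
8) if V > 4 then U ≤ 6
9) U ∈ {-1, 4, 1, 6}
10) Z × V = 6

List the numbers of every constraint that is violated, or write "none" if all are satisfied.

Yes — all constraints hold.

1) 4 mod 5 = 4  ✔
2) X + U = 20 + 4 = 24; 24 > 22  ✔
3) U = 4, X = 20; 4 ≤ 20  ✔
4) V = 2, and 2 ≠ -1  ✔
5) values 2 ≤ 4 ≤ 20  ✔
6) Z + T = 3 + 2 = 5; 5 < 8  ✔
7) values 2 ≤ 4 ≤ 20  ✔
8) V = 2, not > 4; antecedent false, conditional vacuously true  ✔
9) U = 4 is in {-1, 4, 1, 6}  ✔
10) Z × V = 3 × 2 = 6  ✔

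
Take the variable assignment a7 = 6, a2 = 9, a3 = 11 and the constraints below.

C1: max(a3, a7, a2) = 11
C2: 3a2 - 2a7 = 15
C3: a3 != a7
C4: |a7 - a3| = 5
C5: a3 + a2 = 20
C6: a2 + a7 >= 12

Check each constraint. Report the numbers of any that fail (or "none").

C1: max(11, 6, 9) = 11  OK
C2: 3a2 - 2a7 = 3(9) - 2(6) = 15  OK
C3: a3 = 11, a7 = 6; distinct  OK
C4: |6 - 11| = 5  OK
C5: a3 + a2 = 11 + 9 = 20  OK
C6: a2 + a7 = 9 + 6 = 15; 15 ≥ 12  OK

No violations.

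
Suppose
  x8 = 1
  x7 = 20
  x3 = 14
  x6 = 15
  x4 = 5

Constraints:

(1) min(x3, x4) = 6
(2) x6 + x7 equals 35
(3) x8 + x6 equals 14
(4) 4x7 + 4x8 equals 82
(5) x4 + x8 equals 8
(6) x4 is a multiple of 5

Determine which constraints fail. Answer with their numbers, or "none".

Violated: 1, 3, 4, and 5.

(1) min(14, 5) = 5, not 6 — violated.
(2) x6 + x7 = 15 + 20 = 35 — satisfied.
(3) x8 + x6 = 1 + 15 = 16, not 14 — violated.
(4) 4x7 + 4x8 = 4(20) + 4(1) = 84, not 82 — violated.
(5) x4 + x8 = 5 + 1 = 6, not 8 — violated.
(6) 5 / 5 = 1, so 5 divides 5 — satisfied.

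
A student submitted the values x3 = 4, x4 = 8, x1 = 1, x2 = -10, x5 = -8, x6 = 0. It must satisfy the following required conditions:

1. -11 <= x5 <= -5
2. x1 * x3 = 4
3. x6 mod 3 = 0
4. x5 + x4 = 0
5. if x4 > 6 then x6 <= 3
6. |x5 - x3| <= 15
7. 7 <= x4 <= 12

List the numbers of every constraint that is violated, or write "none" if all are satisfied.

1. x5 = -8 lies in [-11, -5]  holds
2. x1 * x3 = 1 * 4 = 4  holds
3. 0 mod 3 = 0  holds
4. x5 + x4 = -8 + 8 = 0  holds
5. x4 = 8 > 6, so we need x6 ≤ 3; x6 = 0 ≤ 3  holds
6. |-8 - 4| = 12; 12 ≤ 15  holds
7. x4 = 8 lies in [7, 12]  holds

All constraints are satisfied.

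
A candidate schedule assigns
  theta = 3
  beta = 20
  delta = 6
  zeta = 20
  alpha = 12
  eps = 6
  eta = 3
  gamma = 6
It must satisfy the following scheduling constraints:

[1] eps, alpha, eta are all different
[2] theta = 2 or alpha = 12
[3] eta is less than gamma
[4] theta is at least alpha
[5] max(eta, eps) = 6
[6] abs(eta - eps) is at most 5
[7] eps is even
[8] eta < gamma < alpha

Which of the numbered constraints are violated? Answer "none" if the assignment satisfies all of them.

Constraint 4 does not hold.

[1] values 6, 12, 3 are pairwise distinct  true
[2] theta = 3 ≠ 2, but alpha = 12 = 12 (second disjunct)  true
[3] eta = 3, gamma = 6; 3 < 6  true
[4] theta = 3, alpha = 12; 3 < 12 (want ≥)  false
[5] max(3, 6) = 6  true
[6] abs(3 - 6) = 3; 3 ≤ 5  true
[7] eps = 6 is even  true
[8] values 3 < 6 < 12  true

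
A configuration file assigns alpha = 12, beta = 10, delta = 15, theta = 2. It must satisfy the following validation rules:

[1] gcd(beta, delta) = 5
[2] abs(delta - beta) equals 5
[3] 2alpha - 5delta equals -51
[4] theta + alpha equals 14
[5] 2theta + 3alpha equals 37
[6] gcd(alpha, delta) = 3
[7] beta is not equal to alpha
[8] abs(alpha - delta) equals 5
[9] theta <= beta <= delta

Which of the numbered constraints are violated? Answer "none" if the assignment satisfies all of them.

[1] gcd(10, 15) = 5  ✔
[2] abs(15 - 10) = 5  ✔
[3] 2alpha - 5delta = 2(12) - 5(15) = -51  ✔
[4] theta + alpha = 2 + 12 = 14  ✔
[5] 2theta + 3alpha = 2(2) + 3(12) = 40, not 37  ✘
[6] gcd(12, 15) = 3  ✔
[7] beta = 10, alpha = 12; distinct  ✔
[8] abs(12 - 15) = 3, not 5  ✘
[9] values 2 <= 10 <= 15  ✔

Constraints 5 and 8 do not hold.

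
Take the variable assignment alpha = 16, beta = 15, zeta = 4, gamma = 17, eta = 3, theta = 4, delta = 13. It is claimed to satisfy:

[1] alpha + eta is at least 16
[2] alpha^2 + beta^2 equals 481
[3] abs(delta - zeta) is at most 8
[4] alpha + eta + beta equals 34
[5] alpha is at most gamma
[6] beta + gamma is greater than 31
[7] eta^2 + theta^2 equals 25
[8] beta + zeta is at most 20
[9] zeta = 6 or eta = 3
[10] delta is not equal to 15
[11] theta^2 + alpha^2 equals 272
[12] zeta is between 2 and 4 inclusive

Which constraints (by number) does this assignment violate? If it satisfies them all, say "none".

[1] alpha + eta = 16 + 3 = 19; 19 ≥ 16 — satisfied.
[2] alpha^2 + beta^2 = 16^2 + 15^2 = 256 + 225 = 481 — satisfied.
[3] abs(13 - 4) = 9; 9 > 8, exceeds bound 8 — violated.
[4] alpha + eta + beta = 16 + 3 + 15 = 34 — satisfied.
[5] alpha = 16, gamma = 17; 16 ≤ 17 — satisfied.
[6] beta + gamma = 15 + 17 = 32; 32 > 31 — satisfied.
[7] eta^2 + theta^2 = 3^2 + 4^2 = 9 + 16 = 25 — satisfied.
[8] beta + zeta = 15 + 4 = 19; 19 ≤ 20 — satisfied.
[9] zeta = 4 ≠ 6, but eta = 3 = 3 (second disjunct) — satisfied.
[10] delta = 13, and 13 ≠ 15 — satisfied.
[11] theta^2 + alpha^2 = 4^2 + 16^2 = 16 + 256 = 272 — satisfied.
[12] zeta = 4 lies in [2, 4] — satisfied.

Constraint 3 does not hold.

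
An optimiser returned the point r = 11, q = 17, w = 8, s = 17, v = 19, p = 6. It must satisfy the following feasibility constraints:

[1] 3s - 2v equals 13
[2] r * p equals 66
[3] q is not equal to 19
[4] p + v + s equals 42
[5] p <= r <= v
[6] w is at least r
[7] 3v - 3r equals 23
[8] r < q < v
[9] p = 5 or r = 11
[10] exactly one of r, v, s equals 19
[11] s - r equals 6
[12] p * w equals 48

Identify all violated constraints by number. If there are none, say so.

[1] 3s - 2v = 3(17) - 2(19) = 13 — holds.
[2] r * p = 11 * 6 = 66 — holds.
[3] q = 17, and 17 ≠ 19 — holds.
[4] p + v + s = 6 + 19 + 17 = 42 — holds.
[5] values 6 <= 11 <= 19 — holds.
[6] w = 8, r = 11; 8 < 11 (want ≥) — does not hold.
[7] 3v - 3r = 3(19) - 3(11) = 24, not 23 — does not hold.
[8] values 11 < 17 < 19 — holds.
[9] p = 6 ≠ 5, but r = 11 = 11 (second disjunct) — holds.
[10] r=11, v=19, s=17; 1 of them equals 19 — holds.
[11] s - r = 17 - 11 = 6 — holds.
[12] p * w = 6 * 8 = 48 — holds.

Constraints 6 and 7 are violated.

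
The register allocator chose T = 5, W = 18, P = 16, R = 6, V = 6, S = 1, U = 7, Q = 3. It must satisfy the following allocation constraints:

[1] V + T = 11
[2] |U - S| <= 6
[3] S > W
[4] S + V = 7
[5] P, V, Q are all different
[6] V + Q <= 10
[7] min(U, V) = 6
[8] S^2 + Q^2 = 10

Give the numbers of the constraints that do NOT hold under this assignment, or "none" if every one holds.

[1] V + T = 6 + 5 = 11 — holds.
[2] |7 - 1| = 6; 6 ≤ 6 — holds.
[3] S = 1, W = 18; 1 ≤ 18 (want >) — does not hold.
[4] S + V = 1 + 6 = 7 — holds.
[5] values 16, 6, 3 are pairwise distinct — holds.
[6] V + Q = 6 + 3 = 9; 9 ≤ 10 — holds.
[7] min(7, 6) = 6 — holds.
[8] S^2 + Q^2 = 1^2 + 3^2 = 1 + 9 = 10 — holds.

The assignment fails constraint 3.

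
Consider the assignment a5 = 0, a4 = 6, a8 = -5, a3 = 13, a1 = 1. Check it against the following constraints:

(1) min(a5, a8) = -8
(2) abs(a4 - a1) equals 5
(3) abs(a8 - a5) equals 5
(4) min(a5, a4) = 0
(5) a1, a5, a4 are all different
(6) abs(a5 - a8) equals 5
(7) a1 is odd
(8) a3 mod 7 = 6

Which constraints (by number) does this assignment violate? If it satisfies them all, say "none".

Constraint 1 does not hold.

(1) min(0, -5) = -5, not -8  ✗
(2) abs(6 - 1) = 5  ✓
(3) abs(-5 - 0) = 5  ✓
(4) min(0, 6) = 0  ✓
(5) values 1, 0, 6 are pairwise distinct  ✓
(6) abs(0 - (-5)) = 5  ✓
(7) a1 = 1 is odd  ✓
(8) 13 mod 7 = 6  ✓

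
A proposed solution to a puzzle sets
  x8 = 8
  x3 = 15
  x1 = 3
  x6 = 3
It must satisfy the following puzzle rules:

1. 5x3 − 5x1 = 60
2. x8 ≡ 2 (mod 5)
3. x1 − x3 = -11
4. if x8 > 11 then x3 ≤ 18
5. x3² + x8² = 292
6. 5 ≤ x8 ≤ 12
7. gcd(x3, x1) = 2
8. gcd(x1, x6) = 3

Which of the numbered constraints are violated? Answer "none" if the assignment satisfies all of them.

1. 5x3 − 5x1 = 5(15) − 5(3) = 60  ✔
2. 8 mod 5 = 3, not 2  ✘
3. x1 − x3 = 3 − 15 = -12, not -11  ✘
4. x8 = 8, not > 11; antecedent false, conditional vacuously true  ✔
5. x3² + x8² = 15² + 8² = 225 + 64 = 289, not 292  ✘
6. x8 = 8 lies in [5, 12]  ✔
7. gcd(15, 3) = 3, not 2  ✘
8. gcd(3, 3) = 3  ✔

The assignment fails constraints 2, 3, 5, 7.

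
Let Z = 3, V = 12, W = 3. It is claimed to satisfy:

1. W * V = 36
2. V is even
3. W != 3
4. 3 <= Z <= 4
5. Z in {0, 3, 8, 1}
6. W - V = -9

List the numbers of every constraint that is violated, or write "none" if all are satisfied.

Constraint 3 does not hold.

1. W * V = 3 * 12 = 36  OK
2. V = 12 is even  OK
3. W = 3, but 3 is required to differ  FAIL
4. Z = 3 lies in [3, 4]  OK
5. Z = 3 is in {0, 3, 8, 1}  OK
6. W - V = 3 - 12 = -9  OK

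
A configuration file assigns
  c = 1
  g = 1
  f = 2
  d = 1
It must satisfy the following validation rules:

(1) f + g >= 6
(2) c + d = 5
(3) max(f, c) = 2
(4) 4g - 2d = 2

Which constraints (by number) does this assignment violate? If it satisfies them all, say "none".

(1) f + g = 2 + 1 = 3; 3 < 6, bound 6 not met  fails
(2) c + d = 1 + 1 = 2, not 5  fails
(3) max(2, 1) = 2  holds
(4) 4g - 2d = 4(1) - 2(1) = 2  holds

Violated: 1 and 2.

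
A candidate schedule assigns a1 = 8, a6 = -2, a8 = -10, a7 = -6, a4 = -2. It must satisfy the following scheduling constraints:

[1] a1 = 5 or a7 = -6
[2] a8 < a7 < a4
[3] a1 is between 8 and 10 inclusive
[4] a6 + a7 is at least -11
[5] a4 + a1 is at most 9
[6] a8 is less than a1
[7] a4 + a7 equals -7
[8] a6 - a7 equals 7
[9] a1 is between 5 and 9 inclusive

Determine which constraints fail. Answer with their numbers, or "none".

[1] a1 = 8 ≠ 5, but a7 = -6 = -6 (second disjunct) — holds.
[2] values -10 < -6 < -2 — holds.
[3] a1 = 8 lies in [8, 10] — holds.
[4] a6 + a7 = -2 + (-6) = -8; -8 ≥ -11 — holds.
[5] a4 + a1 = -2 + 8 = 6; 6 ≤ 9 — holds.
[6] a8 = -10, a1 = 8; -10 < 8 — holds.
[7] a4 + a7 = -2 + (-6) = -8, not -7 — does not hold.
[8] a6 - a7 = -2 - (-6) = 4, not 7 — does not hold.
[9] a1 = 8 lies in [5, 9] — holds.

The assignment fails constraints 7, 8.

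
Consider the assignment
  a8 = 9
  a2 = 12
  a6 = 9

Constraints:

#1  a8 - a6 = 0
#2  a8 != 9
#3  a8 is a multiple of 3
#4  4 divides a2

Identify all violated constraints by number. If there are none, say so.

#1 a8 - a6 = 9 - 9 = 0  OK
#2 a8 = 9, but 9 is required to differ  FAIL
#3 9 / 3 = 3, so 3 divides 9  OK
#4 12 / 4 = 3, so 4 divides 12  OK

Violated: 2.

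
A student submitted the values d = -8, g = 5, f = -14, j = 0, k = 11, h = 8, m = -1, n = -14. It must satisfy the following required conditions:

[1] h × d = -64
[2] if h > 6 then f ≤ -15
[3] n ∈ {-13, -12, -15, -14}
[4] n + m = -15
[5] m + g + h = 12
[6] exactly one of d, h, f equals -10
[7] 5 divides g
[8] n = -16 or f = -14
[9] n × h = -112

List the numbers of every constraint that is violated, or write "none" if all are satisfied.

Violated: 2, 6.

[1] h × d = 8 × (-8) = -64 — holds.
[2] h = 8 > 6, so we need f ≤ -15; but f = -14 > -15 — does not hold.
[3] n = -14 is in {-13, -12, -15, -14} — holds.
[4] n + m = -14 + (-1) = -15 — holds.
[5] m + g + h = -1 + 5 + 8 = 12 — holds.
[6] d=-8, h=8, f=-14; 0 of them equal -10, not exactly one — does not hold.
[7] 5 / 5 = 1, so 5 divides 5 — holds.
[8] n = -14 ≠ -16, but f = -14 = -14 (second disjunct) — holds.
[9] n × h = -14 × 8 = -112 — holds.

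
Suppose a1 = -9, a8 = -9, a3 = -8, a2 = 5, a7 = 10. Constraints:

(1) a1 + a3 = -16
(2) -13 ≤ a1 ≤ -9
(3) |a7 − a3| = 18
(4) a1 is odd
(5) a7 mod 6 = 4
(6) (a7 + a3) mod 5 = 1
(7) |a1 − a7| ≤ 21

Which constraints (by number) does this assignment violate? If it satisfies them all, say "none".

Violated: 1, 6.

(1) a1 + a3 = -9 + (-8) = -17, not -16  ✘
(2) a1 = -9 lies in [-13, -9]  ✔
(3) |10 − (-8)| = 18  ✔
(4) a1 = -9 is odd  ✔
(5) 10 mod 6 = 4  ✔
(6) a7 + a3 = 2; 2 mod 5 = 2, not 1  ✘
(7) |-9 − 10| = 19; 19 ≤ 21  ✔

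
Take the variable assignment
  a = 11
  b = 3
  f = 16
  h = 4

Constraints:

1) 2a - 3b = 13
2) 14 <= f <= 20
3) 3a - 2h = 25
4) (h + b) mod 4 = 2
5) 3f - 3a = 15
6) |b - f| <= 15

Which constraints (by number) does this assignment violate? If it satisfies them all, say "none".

1) 2a - 3b = 2(11) - 3(3) = 13 — satisfied.
2) f = 16 lies in [14, 20] — satisfied.
3) 3a - 2h = 3(11) - 2(4) = 25 — satisfied.
4) h + b = 7; 7 mod 4 = 3, not 2 — violated.
5) 3f - 3a = 3(16) - 3(11) = 15 — satisfied.
6) |3 - 16| = 13; 13 ≤ 15 — satisfied.

The assignment fails constraint 4.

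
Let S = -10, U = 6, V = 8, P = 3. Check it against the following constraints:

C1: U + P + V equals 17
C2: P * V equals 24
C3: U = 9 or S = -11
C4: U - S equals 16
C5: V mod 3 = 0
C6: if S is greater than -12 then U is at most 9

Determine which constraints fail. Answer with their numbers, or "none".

C1: U + P + V = 6 + 3 + 8 = 17  ✓
C2: P * V = 3 * 8 = 24  ✓
C3: U = 6 ≠ 9 and S = -10 ≠ -11; both disjuncts false  ✗
C4: U - S = 6 - (-10) = 16  ✓
C5: 8 mod 3 = 2, not 0  ✗
C6: S = -10 > -12, so we need U ≤ 9; U = 6 ≤ 9  ✓

The assignment fails constraints 3 and 5.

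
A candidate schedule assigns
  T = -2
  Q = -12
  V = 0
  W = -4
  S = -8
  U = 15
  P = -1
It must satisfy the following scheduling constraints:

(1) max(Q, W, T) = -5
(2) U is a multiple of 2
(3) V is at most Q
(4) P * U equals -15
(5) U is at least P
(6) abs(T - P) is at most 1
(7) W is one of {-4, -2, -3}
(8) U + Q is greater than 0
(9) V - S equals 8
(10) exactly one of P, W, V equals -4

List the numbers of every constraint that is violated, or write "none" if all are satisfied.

(1) max(-12, -4, -2) = -2, not -5 — does not hold.
(2) 15 = 2*7 + 1, so 2 does not divide 15 — does not hold.
(3) V = 0, Q = -12; 0 > -12 (want ≤) — does not hold.
(4) P * U = -1 * 15 = -15 — holds.
(5) U = 15, P = -1; 15 ≥ -1 — holds.
(6) abs(-2 - (-1)) = 1; 1 ≤ 1 — holds.
(7) W = -4 is in {-4, -2, -3} — holds.
(8) U + Q = 15 + (-12) = 3; 3 > 0 — holds.
(9) V - S = 0 - (-8) = 8 — holds.
(10) P=-1, W=-4, V=0; 1 of them equals -4 — holds.

The assignment fails constraints 1, 2, and 3.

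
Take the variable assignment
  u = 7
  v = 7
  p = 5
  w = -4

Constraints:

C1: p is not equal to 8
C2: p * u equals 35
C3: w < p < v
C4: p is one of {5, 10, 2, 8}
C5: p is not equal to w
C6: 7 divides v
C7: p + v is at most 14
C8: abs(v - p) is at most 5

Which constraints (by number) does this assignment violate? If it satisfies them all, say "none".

C1: p = 5, and 5 ≠ 8  ✓
C2: p * u = 5 * 7 = 35  ✓
C3: values -4 < 5 < 7  ✓
C4: p = 5 is in {5, 10, 2, 8}  ✓
C5: p = 5, w = -4; distinct  ✓
C6: 7 / 7 = 1, so 7 divides 7  ✓
C7: p + v = 5 + 7 = 12; 12 ≤ 14  ✓
C8: abs(7 - 5) = 2; 2 ≤ 5  ✓

None — every constraint holds.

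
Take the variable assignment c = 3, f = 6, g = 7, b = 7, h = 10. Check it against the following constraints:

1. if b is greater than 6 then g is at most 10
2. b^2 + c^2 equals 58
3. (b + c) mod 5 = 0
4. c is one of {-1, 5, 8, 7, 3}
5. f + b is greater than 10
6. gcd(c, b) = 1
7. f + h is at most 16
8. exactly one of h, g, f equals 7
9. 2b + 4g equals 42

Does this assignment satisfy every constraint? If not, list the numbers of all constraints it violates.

None — every constraint holds.

1. b = 7 > 6, so we need g ≤ 10; g = 7 ≤ 10 — satisfied.
2. b^2 + c^2 = 7^2 + 3^2 = 49 + 9 = 58 — satisfied.
3. b + c = 10; 10 mod 5 = 0 — satisfied.
4. c = 3 is in {-1, 5, 8, 7, 3} — satisfied.
5. f + b = 6 + 7 = 13; 13 > 10 — satisfied.
6. gcd(3, 7) = 1 — satisfied.
7. f + h = 6 + 10 = 16; 16 ≤ 16 — satisfied.
8. h=10, g=7, f=6; 1 of them equals 7 — satisfied.
9. 2b + 4g = 2(7) + 4(7) = 42 — satisfied.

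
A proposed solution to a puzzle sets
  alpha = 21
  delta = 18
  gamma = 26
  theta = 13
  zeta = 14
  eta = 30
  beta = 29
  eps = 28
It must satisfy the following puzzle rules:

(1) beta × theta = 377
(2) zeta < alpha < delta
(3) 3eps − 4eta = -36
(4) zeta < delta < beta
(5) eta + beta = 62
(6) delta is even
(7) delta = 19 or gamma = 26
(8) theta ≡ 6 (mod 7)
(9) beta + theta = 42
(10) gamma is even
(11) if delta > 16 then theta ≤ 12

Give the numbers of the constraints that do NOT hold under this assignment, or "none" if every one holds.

Violated: 2, 5, 11.

(1) beta × theta = 29 × 13 = 377  ✓
(2) values 14, 21, 18; alpha = 21 is not < delta = 18  ✗
(3) 3eps − 4eta = 3(28) − 4(30) = -36  ✓
(4) values 14 < 18 < 29  ✓
(5) eta + beta = 30 + 29 = 59, not 62  ✗
(6) delta = 18 is even  ✓
(7) delta = 18 ≠ 19, but gamma = 26 = 26 (second disjunct)  ✓
(8) 13 mod 7 = 6  ✓
(9) beta + theta = 29 + 13 = 42  ✓
(10) gamma = 26 is even  ✓
(11) delta = 18 > 16, so we need theta ≤ 12; but theta = 13 > 12  ✗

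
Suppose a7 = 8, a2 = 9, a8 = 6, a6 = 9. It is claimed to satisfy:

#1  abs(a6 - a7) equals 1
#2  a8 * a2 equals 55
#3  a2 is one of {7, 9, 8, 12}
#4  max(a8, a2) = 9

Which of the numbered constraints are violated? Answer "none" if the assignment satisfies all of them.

Constraint 2 does not hold.

#1 abs(9 - 8) = 1 — holds.
#2 a8 * a2 = 6 * 9 = 54, not 55 — fails.
#3 a2 = 9 is in {7, 9, 8, 12} — holds.
#4 max(6, 9) = 9 — holds.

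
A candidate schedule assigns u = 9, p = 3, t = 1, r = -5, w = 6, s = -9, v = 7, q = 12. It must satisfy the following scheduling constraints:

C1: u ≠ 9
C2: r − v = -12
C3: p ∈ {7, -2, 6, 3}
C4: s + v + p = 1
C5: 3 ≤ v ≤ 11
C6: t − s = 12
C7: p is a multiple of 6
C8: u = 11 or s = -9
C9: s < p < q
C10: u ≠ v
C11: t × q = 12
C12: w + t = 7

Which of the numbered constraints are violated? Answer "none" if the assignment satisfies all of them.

The assignment fails constraints 1, 6, and 7.

C1: u = 9, but 9 is required to differ  FAIL
C2: r − v = -5 − 7 = -12  OK
C3: p = 3 is in {7, -2, 6, 3}  OK
C4: s + v + p = -9 + 7 + 3 = 1  OK
C5: v = 7 lies in [3, 11]  OK
C6: t − s = 1 − (-9) = 10, not 12  FAIL
C7: 3 = 6×0 + 3, so 6 does not divide 3  FAIL
C8: u = 9 ≠ 11, but s = -9 = -9 (second disjunct)  OK
C9: values -9 < 3 < 12  OK
C10: u = 9, v = 7; distinct  OK
C11: t × q = 1 × 12 = 12  OK
C12: w + t = 6 + 1 = 7  OK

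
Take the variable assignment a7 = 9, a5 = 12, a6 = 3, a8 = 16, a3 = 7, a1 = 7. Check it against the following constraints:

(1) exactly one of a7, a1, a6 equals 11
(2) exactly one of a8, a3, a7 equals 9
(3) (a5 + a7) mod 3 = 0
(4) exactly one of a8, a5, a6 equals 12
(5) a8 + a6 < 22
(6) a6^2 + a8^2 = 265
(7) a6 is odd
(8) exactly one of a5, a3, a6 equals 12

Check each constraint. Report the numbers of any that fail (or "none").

Constraint 1 does not hold.

(1) a7=9, a1=7, a6=3; 0 of them equal 11, not exactly one  fails
(2) a8=16, a3=7, a7=9; 1 of them equals 9  holds
(3) a5 + a7 = 21; 21 mod 3 = 0  holds
(4) a8=16, a5=12, a6=3; 1 of them equals 12  holds
(5) a8 + a6 = 16 + 3 = 19; 19 < 22  holds
(6) a6^2 + a8^2 = 3^2 + 16^2 = 9 + 256 = 265  holds
(7) a6 = 3 is odd  holds
(8) a5=12, a3=7, a6=3; 1 of them equals 12  holds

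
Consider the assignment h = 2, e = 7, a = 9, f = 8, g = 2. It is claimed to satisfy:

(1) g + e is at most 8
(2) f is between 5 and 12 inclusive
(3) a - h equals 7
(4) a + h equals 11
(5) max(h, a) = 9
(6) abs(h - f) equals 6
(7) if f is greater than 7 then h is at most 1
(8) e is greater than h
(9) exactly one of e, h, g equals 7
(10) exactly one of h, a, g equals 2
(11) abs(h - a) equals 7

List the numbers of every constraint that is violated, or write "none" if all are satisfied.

(1) g + e = 2 + 7 = 9; 9 > 8, bound 8 not met  ✘
(2) f = 8 lies in [5, 12]  ✔
(3) a - h = 9 - 2 = 7  ✔
(4) a + h = 9 + 2 = 11  ✔
(5) max(2, 9) = 9  ✔
(6) abs(2 - 8) = 6  ✔
(7) f = 8 > 7, so we need h ≤ 1; but h = 2 > 1  ✘
(8) e = 7, h = 2; 7 > 2  ✔
(9) e=7, h=2, g=2; 1 of them equals 7  ✔
(10) h=2, a=9, g=2; 2 of them equal 2, not exactly one  ✘
(11) abs(2 - 9) = 7  ✔

No — constraints 1, 7, 10 are not satisfied.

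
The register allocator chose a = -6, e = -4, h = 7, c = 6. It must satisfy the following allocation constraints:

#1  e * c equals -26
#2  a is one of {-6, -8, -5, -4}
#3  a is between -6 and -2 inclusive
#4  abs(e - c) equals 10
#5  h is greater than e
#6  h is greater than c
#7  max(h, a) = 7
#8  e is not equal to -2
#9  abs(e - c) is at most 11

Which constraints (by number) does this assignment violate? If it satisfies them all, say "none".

#1 e * c = -4 * 6 = -24, not -26 — fails.
#2 a = -6 is in {-6, -8, -5, -4} — holds.
#3 a = -6 lies in [-6, -2] — holds.
#4 abs(-4 - 6) = 10 — holds.
#5 h = 7, e = -4; 7 > -4 — holds.
#6 h = 7, c = 6; 7 > 6 — holds.
#7 max(7, -6) = 7 — holds.
#8 e = -4, and -4 ≠ -2 — holds.
#9 abs(-4 - 6) = 10; 10 ≤ 11 — holds.

The assignment fails constraint 1.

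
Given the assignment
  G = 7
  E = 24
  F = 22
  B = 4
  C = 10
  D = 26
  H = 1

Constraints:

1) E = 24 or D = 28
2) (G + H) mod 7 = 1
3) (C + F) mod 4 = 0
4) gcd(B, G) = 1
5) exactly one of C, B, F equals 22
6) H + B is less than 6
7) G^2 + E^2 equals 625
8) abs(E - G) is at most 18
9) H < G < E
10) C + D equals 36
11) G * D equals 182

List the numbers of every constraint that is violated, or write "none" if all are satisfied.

1) E = 24 = 24 (first disjunct)  holds
2) G + H = 8; 8 mod 7 = 1  holds
3) C + F = 32; 32 mod 4 = 0  holds
4) gcd(4, 7) = 1  holds
5) C=10, B=4, F=22; 1 of them equals 22  holds
6) H + B = 1 + 4 = 5; 5 < 6  holds
7) G^2 + E^2 = 7^2 + 24^2 = 49 + 576 = 625  holds
8) abs(24 - 7) = 17; 17 ≤ 18  holds
9) values 1 < 7 < 24  holds
10) C + D = 10 + 26 = 36  holds
11) G * D = 7 * 26 = 182  holds

None — every constraint holds.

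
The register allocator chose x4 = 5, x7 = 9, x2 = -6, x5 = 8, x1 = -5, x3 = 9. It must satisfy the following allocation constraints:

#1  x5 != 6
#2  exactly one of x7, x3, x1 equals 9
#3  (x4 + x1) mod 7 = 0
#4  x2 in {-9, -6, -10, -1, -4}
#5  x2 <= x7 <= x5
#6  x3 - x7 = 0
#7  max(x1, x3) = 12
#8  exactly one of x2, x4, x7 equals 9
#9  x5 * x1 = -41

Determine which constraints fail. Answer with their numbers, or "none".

No — constraints 2, 5, 7, 9 are not satisfied.

#1 x5 = 8, and 8 ≠ 6  yes
#2 x7=9, x3=9, x1=-5; 2 of them equal 9, not exactly one  no
#3 x4 + x1 = 0; 0 mod 7 = 0  yes
#4 x2 = -6 is in {-9, -6, -10, -1, -4}  yes
#5 values -6, 9, 8; x7 = 9 is not <= x5 = 8  no
#6 x3 - x7 = 9 - 9 = 0  yes
#7 max(-5, 9) = 9, not 12  no
#8 x2=-6, x4=5, x7=9; 1 of them equals 9  yes
#9 x5 * x1 = 8 * (-5) = -40, not -41  no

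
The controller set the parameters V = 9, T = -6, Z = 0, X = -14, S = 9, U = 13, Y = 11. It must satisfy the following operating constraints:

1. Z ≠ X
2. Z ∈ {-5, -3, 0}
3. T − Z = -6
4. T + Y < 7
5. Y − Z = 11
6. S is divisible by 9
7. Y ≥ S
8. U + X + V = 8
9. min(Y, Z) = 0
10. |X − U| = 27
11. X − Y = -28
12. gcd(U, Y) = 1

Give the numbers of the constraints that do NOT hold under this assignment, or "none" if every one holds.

Violated: 11.

1. Z = 0, X = -14; distinct  true
2. Z = 0 is in {-5, -3, 0}  true
3. T − Z = -6 − 0 = -6  true
4. T + Y = -6 + 11 = 5; 5 < 7  true
5. Y − Z = 11 − 0 = 11  true
6. 9 / 9 = 1, so 9 divides 9  true
7. Y = 11, S = 9; 11 ≥ 9  true
8. U + X + V = 13 + (-14) + 9 = 8  true
9. min(11, 0) = 0  true
10. |-14 − 13| = 27  true
11. X − Y = -14 − 11 = -25, not -28  false
12. gcd(13, 11) = 1  true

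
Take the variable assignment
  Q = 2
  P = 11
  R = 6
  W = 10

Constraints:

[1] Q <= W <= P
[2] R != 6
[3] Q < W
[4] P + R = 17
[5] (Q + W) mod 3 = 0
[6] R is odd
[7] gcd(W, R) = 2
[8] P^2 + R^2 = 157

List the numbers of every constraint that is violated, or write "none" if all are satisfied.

[1] values 2 <= 10 <= 11 — holds.
[2] R = 6, but 6 is required to differ — fails.
[3] Q = 2, W = 10; 2 < 10 — holds.
[4] P + R = 11 + 6 = 17 — holds.
[5] Q + W = 12; 12 mod 3 = 0 — holds.
[6] R = 6 is even — fails.
[7] gcd(10, 6) = 2 — holds.
[8] P^2 + R^2 = 11^2 + 6^2 = 121 + 36 = 157 — holds.

No — constraints 2 and 6 are not satisfied.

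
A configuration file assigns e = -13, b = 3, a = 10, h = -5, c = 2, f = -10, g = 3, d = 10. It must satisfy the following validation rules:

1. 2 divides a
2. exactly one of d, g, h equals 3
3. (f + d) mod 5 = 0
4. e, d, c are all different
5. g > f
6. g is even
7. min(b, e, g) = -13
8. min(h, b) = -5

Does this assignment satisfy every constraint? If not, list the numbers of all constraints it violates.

1. 10 / 2 = 5, so 2 divides 10 — satisfied.
2. d=10, g=3, h=-5; 1 of them equals 3 — satisfied.
3. f + d = 0; 0 mod 5 = 0 — satisfied.
4. values -13, 10, 2 are pairwise distinct — satisfied.
5. g = 3, f = -10; 3 > -10 — satisfied.
6. g = 3 is odd — violated.
7. min(3, -13, 3) = -13 — satisfied.
8. min(-5, 3) = -5 — satisfied.

The assignment fails constraint 6.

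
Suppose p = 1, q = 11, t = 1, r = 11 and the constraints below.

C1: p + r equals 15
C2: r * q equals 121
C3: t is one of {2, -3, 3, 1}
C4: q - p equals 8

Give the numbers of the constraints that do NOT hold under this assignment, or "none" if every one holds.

C1: p + r = 1 + 11 = 12, not 15  ✗
C2: r * q = 11 * 11 = 121  ✓
C3: t = 1 is in {2, -3, 3, 1}  ✓
C4: q - p = 11 - 1 = 10, not 8  ✗

Constraints 1 and 4 do not hold.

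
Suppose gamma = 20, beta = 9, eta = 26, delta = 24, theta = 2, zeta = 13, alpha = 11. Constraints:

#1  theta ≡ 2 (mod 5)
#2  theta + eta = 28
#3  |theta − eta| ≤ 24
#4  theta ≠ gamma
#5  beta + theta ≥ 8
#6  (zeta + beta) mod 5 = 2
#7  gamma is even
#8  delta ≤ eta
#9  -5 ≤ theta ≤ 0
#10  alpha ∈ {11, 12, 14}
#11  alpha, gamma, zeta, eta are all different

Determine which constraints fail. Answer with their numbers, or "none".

No — constraint 9 is not satisfied.

#1 2 mod 5 = 2  true
#2 theta + eta = 2 + 26 = 28  true
#3 |2 − 26| = 24; 24 ≤ 24  true
#4 theta = 2, gamma = 20; distinct  true
#5 beta + theta = 9 + 2 = 11; 11 ≥ 8  true
#6 zeta + beta = 22; 22 mod 5 = 2  true
#7 gamma = 20 is even  true
#8 delta = 24, eta = 26; 24 ≤ 26  true
#9 theta = 2 is outside [-5, 0]  false
#10 alpha = 11 is in {11, 12, 14}  true
#11 values 11, 20, 13, 26 are pairwise distinct  true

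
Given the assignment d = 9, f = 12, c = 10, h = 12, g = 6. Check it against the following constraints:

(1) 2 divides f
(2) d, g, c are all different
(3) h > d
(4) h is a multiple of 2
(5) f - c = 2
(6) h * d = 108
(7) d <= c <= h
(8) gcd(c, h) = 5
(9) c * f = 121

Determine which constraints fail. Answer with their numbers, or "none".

(1) 12 / 2 = 6, so 2 divides 12 — holds.
(2) values 9, 6, 10 are pairwise distinct — holds.
(3) h = 12, d = 9; 12 > 9 — holds.
(4) 12 / 2 = 6, so 2 divides 12 — holds.
(5) f - c = 12 - 10 = 2 — holds.
(6) h * d = 12 * 9 = 108 — holds.
(7) values 9 <= 10 <= 12 — holds.
(8) gcd(10, 12) = 2, not 5 — fails.
(9) c * f = 10 * 12 = 120, not 121 — fails.

The assignment fails constraints 8, 9.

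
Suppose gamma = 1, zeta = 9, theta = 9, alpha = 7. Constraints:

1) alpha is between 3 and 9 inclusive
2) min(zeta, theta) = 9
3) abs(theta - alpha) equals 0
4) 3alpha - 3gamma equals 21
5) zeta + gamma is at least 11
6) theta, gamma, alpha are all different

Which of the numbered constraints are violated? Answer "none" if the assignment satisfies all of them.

1) alpha = 7 lies in [3, 9] — holds.
2) min(9, 9) = 9 — holds.
3) abs(9 - 7) = 2, not 0 — fails.
4) 3alpha - 3gamma = 3(7) - 3(1) = 18, not 21 — fails.
5) zeta + gamma = 9 + 1 = 10; 10 < 11, bound 11 not met — fails.
6) values 9, 1, 7 are pairwise distinct — holds.

The assignment fails constraints 3, 4, 5.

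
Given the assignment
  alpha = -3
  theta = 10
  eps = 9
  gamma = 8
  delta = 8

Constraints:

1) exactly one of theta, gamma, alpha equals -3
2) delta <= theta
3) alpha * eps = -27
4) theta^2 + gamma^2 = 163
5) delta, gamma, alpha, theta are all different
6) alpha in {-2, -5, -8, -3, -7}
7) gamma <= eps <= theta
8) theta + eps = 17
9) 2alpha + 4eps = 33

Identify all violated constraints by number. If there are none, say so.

1) theta=10, gamma=8, alpha=-3; 1 of them equals -3  OK
2) delta = 8, theta = 10; 8 ≤ 10  OK
3) alpha * eps = -3 * 9 = -27  OK
4) theta^2 + gamma^2 = 10^2 + 8^2 = 100 + 64 = 164, not 163  FAIL
5) delta = gamma = 8, not all different  FAIL
6) alpha = -3 is in {-2, -5, -8, -3, -7}  OK
7) values 8 <= 9 <= 10  OK
8) theta + eps = 10 + 9 = 19, not 17  FAIL
9) 2alpha + 4eps = 2(-3) + 4(9) = 30, not 33  FAIL

Constraints 4, 5, 8, and 9 are violated.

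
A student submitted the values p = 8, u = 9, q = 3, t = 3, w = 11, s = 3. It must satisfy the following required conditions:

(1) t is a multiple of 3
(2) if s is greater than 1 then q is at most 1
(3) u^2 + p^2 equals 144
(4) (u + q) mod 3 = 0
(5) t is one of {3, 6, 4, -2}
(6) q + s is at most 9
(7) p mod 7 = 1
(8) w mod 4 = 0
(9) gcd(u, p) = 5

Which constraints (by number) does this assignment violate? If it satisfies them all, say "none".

(1) 3 / 3 = 1, so 3 divides 3  holds
(2) s = 3 > 1, so we need q ≤ 1; but q = 3 > 1  fails
(3) u^2 + p^2 = 9^2 + 8^2 = 81 + 64 = 145, not 144  fails
(4) u + q = 12; 12 mod 3 = 0  holds
(5) t = 3 is in {3, 6, 4, -2}  holds
(6) q + s = 3 + 3 = 6; 6 ≤ 9  holds
(7) 8 mod 7 = 1  holds
(8) 11 mod 4 = 3, not 0  fails
(9) gcd(9, 8) = 1, not 5  fails

Constraints 2, 3, 8, and 9 are violated.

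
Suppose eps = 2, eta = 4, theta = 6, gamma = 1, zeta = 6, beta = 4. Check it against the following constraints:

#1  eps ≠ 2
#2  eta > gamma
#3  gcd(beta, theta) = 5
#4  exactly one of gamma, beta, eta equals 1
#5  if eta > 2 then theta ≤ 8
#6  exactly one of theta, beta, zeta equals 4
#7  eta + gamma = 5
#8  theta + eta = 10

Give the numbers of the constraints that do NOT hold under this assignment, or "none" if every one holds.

#1 eps = 2, but 2 is required to differ  fails
#2 eta = 4, gamma = 1; 4 > 1  holds
#3 gcd(4, 6) = 2, not 5  fails
#4 gamma=1, beta=4, eta=4; 1 of them equals 1  holds
#5 eta = 4 > 2, so we need theta ≤ 8; theta = 6 ≤ 8  holds
#6 theta=6, beta=4, zeta=6; 1 of them equals 4  holds
#7 eta + gamma = 4 + 1 = 5  holds
#8 theta + eta = 6 + 4 = 10  holds

Constraints 1 and 3 do not hold.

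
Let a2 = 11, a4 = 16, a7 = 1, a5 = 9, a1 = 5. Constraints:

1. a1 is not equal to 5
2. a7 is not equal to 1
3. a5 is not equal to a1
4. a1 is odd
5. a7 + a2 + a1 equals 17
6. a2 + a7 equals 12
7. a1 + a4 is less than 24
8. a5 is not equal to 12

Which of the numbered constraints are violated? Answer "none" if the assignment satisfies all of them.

1. a1 = 5, but 5 is required to differ  ✘
2. a7 = 1, but 1 is required to differ  ✘
3. a5 = 9, a1 = 5; distinct  ✔
4. a1 = 5 is odd  ✔
5. a7 + a2 + a1 = 1 + 11 + 5 = 17  ✔
6. a2 + a7 = 11 + 1 = 12  ✔
7. a1 + a4 = 5 + 16 = 21; 21 < 24  ✔
8. a5 = 9, and 9 ≠ 12  ✔

Violated: 1 and 2.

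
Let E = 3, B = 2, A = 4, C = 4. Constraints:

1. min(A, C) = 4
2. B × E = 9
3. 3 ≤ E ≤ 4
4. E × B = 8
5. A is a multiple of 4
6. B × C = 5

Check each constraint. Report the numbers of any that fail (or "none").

Constraints 2, 4, and 6 do not hold.

1. min(4, 4) = 4  yes
2. B × E = 2 × 3 = 6, not 9  no
3. E = 3 lies in [3, 4]  yes
4. E × B = 3 × 2 = 6, not 8  no
5. 4 / 4 = 1, so 4 divides 4  yes
6. B × C = 2 × 4 = 8, not 5  no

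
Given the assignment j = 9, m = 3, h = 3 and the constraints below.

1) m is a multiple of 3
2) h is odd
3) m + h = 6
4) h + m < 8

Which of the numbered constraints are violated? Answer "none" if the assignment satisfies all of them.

1) 3 / 3 = 1, so 3 divides 3 — satisfied.
2) h = 3 is odd — satisfied.
3) m + h = 3 + 3 = 6 — satisfied.
4) h + m = 3 + 3 = 6; 6 < 8 — satisfied.

None — every constraint holds.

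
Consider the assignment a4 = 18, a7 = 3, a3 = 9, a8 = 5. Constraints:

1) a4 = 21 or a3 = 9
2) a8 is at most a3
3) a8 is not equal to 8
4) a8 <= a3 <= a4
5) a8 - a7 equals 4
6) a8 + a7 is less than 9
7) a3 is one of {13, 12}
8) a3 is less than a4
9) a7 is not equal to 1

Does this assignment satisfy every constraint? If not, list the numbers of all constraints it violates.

1) a4 = 18 ≠ 21, but a3 = 9 = 9 (second disjunct) — holds.
2) a8 = 5, a3 = 9; 5 ≤ 9 — holds.
3) a8 = 5, and 5 ≠ 8 — holds.
4) values 5 <= 9 <= 18 — holds.
5) a8 - a7 = 5 - 3 = 2, not 4 — fails.
6) a8 + a7 = 5 + 3 = 8; 8 < 9 — holds.
7) a3 = 9 is not in {13, 12} — fails.
8) a3 = 9, a4 = 18; 9 < 18 — holds.
9) a7 = 3, and 3 ≠ 1 — holds.

The assignment fails constraints 5 and 7.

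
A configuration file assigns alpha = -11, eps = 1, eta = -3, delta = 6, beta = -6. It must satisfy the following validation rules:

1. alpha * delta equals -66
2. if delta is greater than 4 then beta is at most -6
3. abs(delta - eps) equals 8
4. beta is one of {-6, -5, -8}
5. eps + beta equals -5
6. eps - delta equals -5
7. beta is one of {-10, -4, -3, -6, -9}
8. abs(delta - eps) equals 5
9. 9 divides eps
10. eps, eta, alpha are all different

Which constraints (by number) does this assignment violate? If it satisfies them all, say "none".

1. alpha * delta = -11 * 6 = -66 — holds.
2. delta = 6 > 4, so we need beta ≤ -6; beta = -6 ≤ -6 — holds.
3. abs(6 - 1) = 5, not 8 — does not hold.
4. beta = -6 is in {-6, -5, -8} — holds.
5. eps + beta = 1 + (-6) = -5 — holds.
6. eps - delta = 1 - 6 = -5 — holds.
7. beta = -6 is in {-10, -4, -3, -6, -9} — holds.
8. abs(6 - 1) = 5 — holds.
9. 1 = 9*0 + 1, so 9 does not divide 1 — does not hold.
10. values 1, -3, -11 are pairwise distinct — holds.

No — constraints 3 and 9 are not satisfied.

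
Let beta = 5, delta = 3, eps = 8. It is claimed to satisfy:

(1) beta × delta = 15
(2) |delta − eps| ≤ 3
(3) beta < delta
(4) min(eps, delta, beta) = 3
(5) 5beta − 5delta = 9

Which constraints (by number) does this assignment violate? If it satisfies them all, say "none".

Constraints 2, 3, 5 are violated.

(1) beta × delta = 5 × 3 = 15  ✓
(2) |3 − 8| = 5; 5 > 3, exceeds bound 3  ✗
(3) beta = 5, delta = 3; 5 ≥ 3 (want <)  ✗
(4) min(8, 3, 5) = 3  ✓
(5) 5beta − 5delta = 5(5) − 5(3) = 10, not 9  ✗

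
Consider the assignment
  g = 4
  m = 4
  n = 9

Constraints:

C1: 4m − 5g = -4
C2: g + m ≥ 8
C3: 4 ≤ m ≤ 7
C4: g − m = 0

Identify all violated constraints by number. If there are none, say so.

C1: 4m − 5g = 4(4) − 5(4) = -4 — OK.
C2: g + m = 4 + 4 = 8; 8 ≥ 8 — OK.
C3: m = 4 lies in [4, 7] — OK.
C4: g − m = 4 − 4 = 0 — OK.

Yes — all constraints hold.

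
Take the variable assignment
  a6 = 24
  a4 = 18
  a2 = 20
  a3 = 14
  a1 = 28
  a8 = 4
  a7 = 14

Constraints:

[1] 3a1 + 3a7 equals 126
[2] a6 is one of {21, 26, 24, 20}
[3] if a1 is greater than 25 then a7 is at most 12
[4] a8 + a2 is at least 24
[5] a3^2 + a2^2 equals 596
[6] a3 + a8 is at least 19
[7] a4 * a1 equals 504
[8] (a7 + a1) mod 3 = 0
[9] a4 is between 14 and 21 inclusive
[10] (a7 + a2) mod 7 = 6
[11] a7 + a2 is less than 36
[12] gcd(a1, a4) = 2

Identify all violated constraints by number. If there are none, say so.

No — constraints 3, 6 are not satisfied.

[1] 3a1 + 3a7 = 3(28) + 3(14) = 126  holds
[2] a6 = 24 is in {21, 26, 24, 20}  holds
[3] a1 = 28 > 25, so we need a7 ≤ 12; but a7 = 14 > 12  fails
[4] a8 + a2 = 4 + 20 = 24; 24 ≥ 24  holds
[5] a3^2 + a2^2 = 14^2 + 20^2 = 196 + 400 = 596  holds
[6] a3 + a8 = 14 + 4 = 18; 18 < 19, bound 19 not met  fails
[7] a4 * a1 = 18 * 28 = 504  holds
[8] a7 + a1 = 42; 42 mod 3 = 0  holds
[9] a4 = 18 lies in [14, 21]  holds
[10] a7 + a2 = 34; 34 mod 7 = 6  holds
[11] a7 + a2 = 14 + 20 = 34; 34 < 36  holds
[12] gcd(28, 18) = 2  holds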